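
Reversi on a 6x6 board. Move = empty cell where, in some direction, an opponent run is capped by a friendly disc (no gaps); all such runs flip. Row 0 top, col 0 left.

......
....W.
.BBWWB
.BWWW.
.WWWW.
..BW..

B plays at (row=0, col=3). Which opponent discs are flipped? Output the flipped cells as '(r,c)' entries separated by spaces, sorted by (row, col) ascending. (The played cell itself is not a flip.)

Answer: (1,4)

Derivation:
Dir NW: edge -> no flip
Dir N: edge -> no flip
Dir NE: edge -> no flip
Dir W: first cell '.' (not opp) -> no flip
Dir E: first cell '.' (not opp) -> no flip
Dir SW: first cell '.' (not opp) -> no flip
Dir S: first cell '.' (not opp) -> no flip
Dir SE: opp run (1,4) capped by B -> flip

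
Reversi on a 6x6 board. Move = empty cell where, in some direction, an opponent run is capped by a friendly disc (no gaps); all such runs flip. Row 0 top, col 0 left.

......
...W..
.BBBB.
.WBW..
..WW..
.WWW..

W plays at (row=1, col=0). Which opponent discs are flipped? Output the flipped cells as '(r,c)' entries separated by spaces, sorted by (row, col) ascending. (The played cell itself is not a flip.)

Dir NW: edge -> no flip
Dir N: first cell '.' (not opp) -> no flip
Dir NE: first cell '.' (not opp) -> no flip
Dir W: edge -> no flip
Dir E: first cell '.' (not opp) -> no flip
Dir SW: edge -> no flip
Dir S: first cell '.' (not opp) -> no flip
Dir SE: opp run (2,1) (3,2) capped by W -> flip

Answer: (2,1) (3,2)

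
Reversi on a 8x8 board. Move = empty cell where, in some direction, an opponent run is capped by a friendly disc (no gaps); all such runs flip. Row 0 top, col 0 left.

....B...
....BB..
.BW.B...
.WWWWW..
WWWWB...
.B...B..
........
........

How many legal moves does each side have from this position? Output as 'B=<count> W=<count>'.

Answer: B=5 W=12

Derivation:
-- B to move --
(1,1): flips 2 -> legal
(1,2): no bracket -> illegal
(1,3): no bracket -> illegal
(2,0): no bracket -> illegal
(2,3): flips 1 -> legal
(2,5): no bracket -> illegal
(2,6): flips 1 -> legal
(3,0): no bracket -> illegal
(3,6): no bracket -> illegal
(4,5): no bracket -> illegal
(4,6): flips 1 -> legal
(5,0): no bracket -> illegal
(5,2): no bracket -> illegal
(5,3): no bracket -> illegal
(5,4): flips 2 -> legal
B mobility = 5
-- W to move --
(0,3): no bracket -> illegal
(0,5): no bracket -> illegal
(0,6): flips 2 -> legal
(1,0): flips 1 -> legal
(1,1): flips 1 -> legal
(1,2): no bracket -> illegal
(1,3): flips 1 -> legal
(1,6): no bracket -> illegal
(2,0): flips 1 -> legal
(2,3): no bracket -> illegal
(2,5): no bracket -> illegal
(2,6): no bracket -> illegal
(3,0): no bracket -> illegal
(4,5): flips 1 -> legal
(4,6): no bracket -> illegal
(5,0): no bracket -> illegal
(5,2): no bracket -> illegal
(5,3): flips 1 -> legal
(5,4): flips 1 -> legal
(5,6): no bracket -> illegal
(6,0): flips 1 -> legal
(6,1): flips 1 -> legal
(6,2): flips 1 -> legal
(6,4): no bracket -> illegal
(6,5): no bracket -> illegal
(6,6): flips 2 -> legal
W mobility = 12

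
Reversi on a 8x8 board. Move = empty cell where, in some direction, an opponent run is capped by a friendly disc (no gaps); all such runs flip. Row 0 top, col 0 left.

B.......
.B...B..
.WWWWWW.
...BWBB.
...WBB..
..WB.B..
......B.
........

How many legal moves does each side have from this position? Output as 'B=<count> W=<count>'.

Answer: B=9 W=15

Derivation:
-- B to move --
(1,0): no bracket -> illegal
(1,2): flips 2 -> legal
(1,3): flips 2 -> legal
(1,4): flips 3 -> legal
(1,6): flips 1 -> legal
(1,7): flips 1 -> legal
(2,0): no bracket -> illegal
(2,7): no bracket -> illegal
(3,0): no bracket -> illegal
(3,1): flips 1 -> legal
(3,2): no bracket -> illegal
(3,7): flips 1 -> legal
(4,1): no bracket -> illegal
(4,2): flips 1 -> legal
(5,1): flips 1 -> legal
(5,4): no bracket -> illegal
(6,1): no bracket -> illegal
(6,2): no bracket -> illegal
(6,3): no bracket -> illegal
B mobility = 9
-- W to move --
(0,1): flips 1 -> legal
(0,2): no bracket -> illegal
(0,4): flips 1 -> legal
(0,5): flips 1 -> legal
(0,6): flips 1 -> legal
(1,0): no bracket -> illegal
(1,2): no bracket -> illegal
(1,4): no bracket -> illegal
(1,6): no bracket -> illegal
(2,0): no bracket -> illegal
(2,7): no bracket -> illegal
(3,2): flips 1 -> legal
(3,7): flips 2 -> legal
(4,2): flips 1 -> legal
(4,6): flips 4 -> legal
(4,7): flips 1 -> legal
(5,4): flips 2 -> legal
(5,6): flips 1 -> legal
(5,7): no bracket -> illegal
(6,2): flips 3 -> legal
(6,3): flips 1 -> legal
(6,4): no bracket -> illegal
(6,5): flips 3 -> legal
(6,7): no bracket -> illegal
(7,5): no bracket -> illegal
(7,6): no bracket -> illegal
(7,7): flips 4 -> legal
W mobility = 15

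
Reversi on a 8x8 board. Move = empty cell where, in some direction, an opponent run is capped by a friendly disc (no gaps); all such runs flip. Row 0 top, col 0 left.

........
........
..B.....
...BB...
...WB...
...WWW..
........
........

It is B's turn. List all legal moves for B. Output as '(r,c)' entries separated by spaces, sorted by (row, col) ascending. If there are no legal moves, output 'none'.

Answer: (4,2) (5,2) (6,2) (6,3) (6,4) (6,6)

Derivation:
(3,2): no bracket -> illegal
(4,2): flips 1 -> legal
(4,5): no bracket -> illegal
(4,6): no bracket -> illegal
(5,2): flips 1 -> legal
(5,6): no bracket -> illegal
(6,2): flips 1 -> legal
(6,3): flips 2 -> legal
(6,4): flips 1 -> legal
(6,5): no bracket -> illegal
(6,6): flips 1 -> legal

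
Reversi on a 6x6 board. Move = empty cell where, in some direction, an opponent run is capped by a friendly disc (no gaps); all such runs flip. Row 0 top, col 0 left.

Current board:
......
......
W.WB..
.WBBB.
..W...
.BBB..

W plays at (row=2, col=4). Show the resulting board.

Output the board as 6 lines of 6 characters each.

Answer: ......
......
W.WWW.
.WBWB.
..W...
.BBB..

Derivation:
Place W at (2,4); scan 8 dirs for brackets.
Dir NW: first cell '.' (not opp) -> no flip
Dir N: first cell '.' (not opp) -> no flip
Dir NE: first cell '.' (not opp) -> no flip
Dir W: opp run (2,3) capped by W -> flip
Dir E: first cell '.' (not opp) -> no flip
Dir SW: opp run (3,3) capped by W -> flip
Dir S: opp run (3,4), next='.' -> no flip
Dir SE: first cell '.' (not opp) -> no flip
All flips: (2,3) (3,3)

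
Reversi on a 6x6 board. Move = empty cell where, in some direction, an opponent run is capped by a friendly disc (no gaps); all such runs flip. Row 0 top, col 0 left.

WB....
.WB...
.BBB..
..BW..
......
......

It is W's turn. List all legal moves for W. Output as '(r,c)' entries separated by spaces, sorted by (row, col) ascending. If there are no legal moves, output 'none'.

(0,2): flips 1 -> legal
(0,3): no bracket -> illegal
(1,0): no bracket -> illegal
(1,3): flips 2 -> legal
(1,4): no bracket -> illegal
(2,0): no bracket -> illegal
(2,4): no bracket -> illegal
(3,0): no bracket -> illegal
(3,1): flips 2 -> legal
(3,4): no bracket -> illegal
(4,1): no bracket -> illegal
(4,2): no bracket -> illegal
(4,3): no bracket -> illegal

Answer: (0,2) (1,3) (3,1)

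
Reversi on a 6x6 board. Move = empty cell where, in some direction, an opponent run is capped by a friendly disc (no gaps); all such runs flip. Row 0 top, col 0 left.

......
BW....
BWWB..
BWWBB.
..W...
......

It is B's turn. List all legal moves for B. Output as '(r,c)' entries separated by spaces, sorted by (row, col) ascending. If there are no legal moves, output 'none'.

(0,0): flips 2 -> legal
(0,1): no bracket -> illegal
(0,2): flips 1 -> legal
(1,2): flips 2 -> legal
(1,3): no bracket -> illegal
(4,0): no bracket -> illegal
(4,1): flips 1 -> legal
(4,3): flips 2 -> legal
(5,1): flips 1 -> legal
(5,2): no bracket -> illegal
(5,3): flips 2 -> legal

Answer: (0,0) (0,2) (1,2) (4,1) (4,3) (5,1) (5,3)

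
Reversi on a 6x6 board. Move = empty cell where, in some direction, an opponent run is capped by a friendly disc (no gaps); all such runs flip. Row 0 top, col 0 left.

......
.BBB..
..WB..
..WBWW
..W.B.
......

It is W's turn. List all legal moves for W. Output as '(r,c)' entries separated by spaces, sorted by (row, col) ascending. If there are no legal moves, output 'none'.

(0,0): flips 1 -> legal
(0,1): flips 2 -> legal
(0,2): flips 1 -> legal
(0,3): no bracket -> illegal
(0,4): flips 1 -> legal
(1,0): no bracket -> illegal
(1,4): flips 1 -> legal
(2,0): no bracket -> illegal
(2,1): no bracket -> illegal
(2,4): flips 2 -> legal
(4,3): no bracket -> illegal
(4,5): no bracket -> illegal
(5,3): flips 1 -> legal
(5,4): flips 1 -> legal
(5,5): flips 2 -> legal

Answer: (0,0) (0,1) (0,2) (0,4) (1,4) (2,4) (5,3) (5,4) (5,5)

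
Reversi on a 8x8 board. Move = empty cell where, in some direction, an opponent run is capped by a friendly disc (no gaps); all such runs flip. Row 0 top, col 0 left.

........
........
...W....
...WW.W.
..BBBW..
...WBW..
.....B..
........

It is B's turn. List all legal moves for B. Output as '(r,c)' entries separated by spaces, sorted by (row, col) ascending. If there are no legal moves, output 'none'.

Answer: (1,3) (2,2) (2,4) (2,5) (2,7) (3,5) (4,6) (5,2) (5,6) (6,2) (6,3) (6,4) (6,6)

Derivation:
(1,2): no bracket -> illegal
(1,3): flips 2 -> legal
(1,4): no bracket -> illegal
(2,2): flips 1 -> legal
(2,4): flips 2 -> legal
(2,5): flips 1 -> legal
(2,6): no bracket -> illegal
(2,7): flips 2 -> legal
(3,2): no bracket -> illegal
(3,5): flips 2 -> legal
(3,7): no bracket -> illegal
(4,6): flips 1 -> legal
(4,7): no bracket -> illegal
(5,2): flips 1 -> legal
(5,6): flips 1 -> legal
(6,2): flips 1 -> legal
(6,3): flips 1 -> legal
(6,4): flips 1 -> legal
(6,6): flips 1 -> legal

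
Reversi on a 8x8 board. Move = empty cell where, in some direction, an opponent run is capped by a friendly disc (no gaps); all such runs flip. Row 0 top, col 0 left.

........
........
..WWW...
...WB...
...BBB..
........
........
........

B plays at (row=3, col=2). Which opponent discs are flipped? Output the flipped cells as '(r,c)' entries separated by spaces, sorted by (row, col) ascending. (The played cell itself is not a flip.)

Answer: (3,3)

Derivation:
Dir NW: first cell '.' (not opp) -> no flip
Dir N: opp run (2,2), next='.' -> no flip
Dir NE: opp run (2,3), next='.' -> no flip
Dir W: first cell '.' (not opp) -> no flip
Dir E: opp run (3,3) capped by B -> flip
Dir SW: first cell '.' (not opp) -> no flip
Dir S: first cell '.' (not opp) -> no flip
Dir SE: first cell 'B' (not opp) -> no flip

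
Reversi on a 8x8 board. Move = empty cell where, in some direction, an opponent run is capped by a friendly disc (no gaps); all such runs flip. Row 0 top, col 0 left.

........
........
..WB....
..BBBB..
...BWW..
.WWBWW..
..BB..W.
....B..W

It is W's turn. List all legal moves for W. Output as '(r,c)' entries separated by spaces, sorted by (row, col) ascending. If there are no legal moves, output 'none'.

(1,2): flips 2 -> legal
(1,3): no bracket -> illegal
(1,4): no bracket -> illegal
(2,1): flips 2 -> legal
(2,4): flips 2 -> legal
(2,5): flips 3 -> legal
(2,6): flips 1 -> legal
(3,1): no bracket -> illegal
(3,6): no bracket -> illegal
(4,1): no bracket -> illegal
(4,2): flips 2 -> legal
(4,6): no bracket -> illegal
(6,1): no bracket -> illegal
(6,4): no bracket -> illegal
(6,5): no bracket -> illegal
(7,1): flips 2 -> legal
(7,2): flips 2 -> legal
(7,3): flips 1 -> legal
(7,5): no bracket -> illegal

Answer: (1,2) (2,1) (2,4) (2,5) (2,6) (4,2) (7,1) (7,2) (7,3)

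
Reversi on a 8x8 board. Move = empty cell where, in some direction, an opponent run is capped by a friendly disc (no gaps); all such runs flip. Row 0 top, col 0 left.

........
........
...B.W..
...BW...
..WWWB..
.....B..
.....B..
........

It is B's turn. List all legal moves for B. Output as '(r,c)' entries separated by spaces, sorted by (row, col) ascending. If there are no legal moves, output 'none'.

Answer: (3,5) (4,1) (5,1) (5,3)

Derivation:
(1,4): no bracket -> illegal
(1,5): no bracket -> illegal
(1,6): no bracket -> illegal
(2,4): no bracket -> illegal
(2,6): no bracket -> illegal
(3,1): no bracket -> illegal
(3,2): no bracket -> illegal
(3,5): flips 1 -> legal
(3,6): no bracket -> illegal
(4,1): flips 3 -> legal
(5,1): flips 1 -> legal
(5,2): no bracket -> illegal
(5,3): flips 1 -> legal
(5,4): no bracket -> illegal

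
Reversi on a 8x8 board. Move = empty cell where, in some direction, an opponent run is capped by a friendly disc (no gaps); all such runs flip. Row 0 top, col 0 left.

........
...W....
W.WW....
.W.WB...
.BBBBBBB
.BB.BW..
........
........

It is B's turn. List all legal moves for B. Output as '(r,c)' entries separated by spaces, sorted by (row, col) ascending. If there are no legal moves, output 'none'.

(0,2): no bracket -> illegal
(0,3): flips 3 -> legal
(0,4): no bracket -> illegal
(1,0): no bracket -> illegal
(1,1): flips 2 -> legal
(1,2): flips 1 -> legal
(1,4): no bracket -> illegal
(2,1): flips 1 -> legal
(2,4): flips 1 -> legal
(3,0): no bracket -> illegal
(3,2): flips 1 -> legal
(4,0): no bracket -> illegal
(5,6): flips 1 -> legal
(6,4): flips 1 -> legal
(6,5): flips 1 -> legal
(6,6): flips 1 -> legal

Answer: (0,3) (1,1) (1,2) (2,1) (2,4) (3,2) (5,6) (6,4) (6,5) (6,6)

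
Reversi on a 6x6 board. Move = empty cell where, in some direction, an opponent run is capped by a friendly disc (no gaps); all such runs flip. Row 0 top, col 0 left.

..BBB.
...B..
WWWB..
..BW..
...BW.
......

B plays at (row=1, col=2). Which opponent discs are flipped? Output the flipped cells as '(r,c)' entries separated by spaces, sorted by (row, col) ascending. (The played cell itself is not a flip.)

Answer: (2,2)

Derivation:
Dir NW: first cell '.' (not opp) -> no flip
Dir N: first cell 'B' (not opp) -> no flip
Dir NE: first cell 'B' (not opp) -> no flip
Dir W: first cell '.' (not opp) -> no flip
Dir E: first cell 'B' (not opp) -> no flip
Dir SW: opp run (2,1), next='.' -> no flip
Dir S: opp run (2,2) capped by B -> flip
Dir SE: first cell 'B' (not opp) -> no flip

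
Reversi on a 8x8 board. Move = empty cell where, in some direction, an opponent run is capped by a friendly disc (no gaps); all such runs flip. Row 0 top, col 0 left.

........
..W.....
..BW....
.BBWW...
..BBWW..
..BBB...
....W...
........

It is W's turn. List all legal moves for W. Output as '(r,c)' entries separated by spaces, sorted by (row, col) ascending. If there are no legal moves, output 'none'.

(1,1): flips 1 -> legal
(1,3): no bracket -> illegal
(2,0): flips 3 -> legal
(2,1): flips 1 -> legal
(3,0): flips 2 -> legal
(4,0): no bracket -> illegal
(4,1): flips 3 -> legal
(5,1): flips 1 -> legal
(5,5): no bracket -> illegal
(6,1): flips 2 -> legal
(6,2): flips 5 -> legal
(6,3): flips 3 -> legal
(6,5): no bracket -> illegal

Answer: (1,1) (2,0) (2,1) (3,0) (4,1) (5,1) (6,1) (6,2) (6,3)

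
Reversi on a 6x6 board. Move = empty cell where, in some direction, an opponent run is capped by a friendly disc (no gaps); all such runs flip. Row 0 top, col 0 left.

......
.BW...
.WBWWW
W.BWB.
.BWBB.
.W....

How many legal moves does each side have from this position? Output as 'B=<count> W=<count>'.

-- B to move --
(0,1): flips 2 -> legal
(0,2): flips 1 -> legal
(0,3): no bracket -> illegal
(1,0): flips 1 -> legal
(1,3): flips 3 -> legal
(1,4): flips 2 -> legal
(1,5): no bracket -> illegal
(2,0): flips 1 -> legal
(3,1): flips 1 -> legal
(3,5): no bracket -> illegal
(4,0): no bracket -> illegal
(5,0): no bracket -> illegal
(5,2): flips 1 -> legal
(5,3): no bracket -> illegal
B mobility = 8
-- W to move --
(0,0): flips 2 -> legal
(0,1): flips 1 -> legal
(0,2): no bracket -> illegal
(1,0): flips 1 -> legal
(1,3): no bracket -> illegal
(2,0): no bracket -> illegal
(3,1): flips 2 -> legal
(3,5): flips 1 -> legal
(4,0): flips 1 -> legal
(4,5): flips 3 -> legal
(5,0): flips 2 -> legal
(5,2): flips 3 -> legal
(5,3): flips 1 -> legal
(5,4): flips 4 -> legal
(5,5): flips 1 -> legal
W mobility = 12

Answer: B=8 W=12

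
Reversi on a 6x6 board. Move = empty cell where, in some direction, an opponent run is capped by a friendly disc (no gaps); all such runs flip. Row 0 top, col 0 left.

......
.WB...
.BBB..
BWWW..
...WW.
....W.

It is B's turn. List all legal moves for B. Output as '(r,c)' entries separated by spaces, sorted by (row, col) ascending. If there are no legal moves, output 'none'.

Answer: (0,0) (0,1) (1,0) (3,4) (4,0) (4,1) (4,2) (5,3) (5,5)

Derivation:
(0,0): flips 1 -> legal
(0,1): flips 1 -> legal
(0,2): no bracket -> illegal
(1,0): flips 1 -> legal
(2,0): no bracket -> illegal
(2,4): no bracket -> illegal
(3,4): flips 3 -> legal
(3,5): no bracket -> illegal
(4,0): flips 1 -> legal
(4,1): flips 2 -> legal
(4,2): flips 1 -> legal
(4,5): no bracket -> illegal
(5,2): no bracket -> illegal
(5,3): flips 2 -> legal
(5,5): flips 2 -> legal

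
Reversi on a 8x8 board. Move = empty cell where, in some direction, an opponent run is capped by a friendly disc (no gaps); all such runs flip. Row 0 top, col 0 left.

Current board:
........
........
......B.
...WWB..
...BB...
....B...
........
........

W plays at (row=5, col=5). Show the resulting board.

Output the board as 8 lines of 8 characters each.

Answer: ........
........
......B.
...WWB..
...BW...
....BW..
........
........

Derivation:
Place W at (5,5); scan 8 dirs for brackets.
Dir NW: opp run (4,4) capped by W -> flip
Dir N: first cell '.' (not opp) -> no flip
Dir NE: first cell '.' (not opp) -> no flip
Dir W: opp run (5,4), next='.' -> no flip
Dir E: first cell '.' (not opp) -> no flip
Dir SW: first cell '.' (not opp) -> no flip
Dir S: first cell '.' (not opp) -> no flip
Dir SE: first cell '.' (not opp) -> no flip
All flips: (4,4)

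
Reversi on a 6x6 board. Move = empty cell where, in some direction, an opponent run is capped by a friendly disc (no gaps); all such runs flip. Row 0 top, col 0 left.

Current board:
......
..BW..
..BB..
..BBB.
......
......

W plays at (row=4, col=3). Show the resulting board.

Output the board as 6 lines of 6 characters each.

Place W at (4,3); scan 8 dirs for brackets.
Dir NW: opp run (3,2), next='.' -> no flip
Dir N: opp run (3,3) (2,3) capped by W -> flip
Dir NE: opp run (3,4), next='.' -> no flip
Dir W: first cell '.' (not opp) -> no flip
Dir E: first cell '.' (not opp) -> no flip
Dir SW: first cell '.' (not opp) -> no flip
Dir S: first cell '.' (not opp) -> no flip
Dir SE: first cell '.' (not opp) -> no flip
All flips: (2,3) (3,3)

Answer: ......
..BW..
..BW..
..BWB.
...W..
......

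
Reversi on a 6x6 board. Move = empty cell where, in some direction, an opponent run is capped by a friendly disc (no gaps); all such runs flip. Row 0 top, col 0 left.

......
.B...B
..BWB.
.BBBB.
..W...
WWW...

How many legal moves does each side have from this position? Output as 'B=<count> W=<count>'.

Answer: B=4 W=7

Derivation:
-- B to move --
(1,2): flips 1 -> legal
(1,3): flips 1 -> legal
(1,4): flips 1 -> legal
(4,0): no bracket -> illegal
(4,1): no bracket -> illegal
(4,3): no bracket -> illegal
(5,3): flips 1 -> legal
B mobility = 4
-- W to move --
(0,0): no bracket -> illegal
(0,1): no bracket -> illegal
(0,2): no bracket -> illegal
(0,4): no bracket -> illegal
(0,5): no bracket -> illegal
(1,0): no bracket -> illegal
(1,2): flips 2 -> legal
(1,3): no bracket -> illegal
(1,4): no bracket -> illegal
(2,0): flips 1 -> legal
(2,1): flips 1 -> legal
(2,5): flips 1 -> legal
(3,0): no bracket -> illegal
(3,5): no bracket -> illegal
(4,0): no bracket -> illegal
(4,1): flips 1 -> legal
(4,3): flips 1 -> legal
(4,4): no bracket -> illegal
(4,5): flips 1 -> legal
W mobility = 7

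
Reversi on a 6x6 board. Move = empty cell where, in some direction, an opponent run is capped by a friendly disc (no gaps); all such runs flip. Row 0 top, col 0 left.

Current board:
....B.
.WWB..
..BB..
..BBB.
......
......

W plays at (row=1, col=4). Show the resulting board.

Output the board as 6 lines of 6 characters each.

Place W at (1,4); scan 8 dirs for brackets.
Dir NW: first cell '.' (not opp) -> no flip
Dir N: opp run (0,4), next=edge -> no flip
Dir NE: first cell '.' (not opp) -> no flip
Dir W: opp run (1,3) capped by W -> flip
Dir E: first cell '.' (not opp) -> no flip
Dir SW: opp run (2,3) (3,2), next='.' -> no flip
Dir S: first cell '.' (not opp) -> no flip
Dir SE: first cell '.' (not opp) -> no flip
All flips: (1,3)

Answer: ....B.
.WWWW.
..BB..
..BBB.
......
......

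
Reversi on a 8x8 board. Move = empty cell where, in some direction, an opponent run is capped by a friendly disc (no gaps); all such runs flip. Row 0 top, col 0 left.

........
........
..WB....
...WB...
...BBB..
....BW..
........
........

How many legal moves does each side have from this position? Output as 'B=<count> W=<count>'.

-- B to move --
(1,1): flips 2 -> legal
(1,2): no bracket -> illegal
(1,3): no bracket -> illegal
(2,1): flips 1 -> legal
(2,4): no bracket -> illegal
(3,1): no bracket -> illegal
(3,2): flips 1 -> legal
(4,2): no bracket -> illegal
(4,6): no bracket -> illegal
(5,6): flips 1 -> legal
(6,4): no bracket -> illegal
(6,5): flips 1 -> legal
(6,6): flips 1 -> legal
B mobility = 6
-- W to move --
(1,2): no bracket -> illegal
(1,3): flips 1 -> legal
(1,4): no bracket -> illegal
(2,4): flips 1 -> legal
(2,5): no bracket -> illegal
(3,2): no bracket -> illegal
(3,5): flips 2 -> legal
(3,6): no bracket -> illegal
(4,2): no bracket -> illegal
(4,6): no bracket -> illegal
(5,2): no bracket -> illegal
(5,3): flips 2 -> legal
(5,6): no bracket -> illegal
(6,3): no bracket -> illegal
(6,4): no bracket -> illegal
(6,5): no bracket -> illegal
W mobility = 4

Answer: B=6 W=4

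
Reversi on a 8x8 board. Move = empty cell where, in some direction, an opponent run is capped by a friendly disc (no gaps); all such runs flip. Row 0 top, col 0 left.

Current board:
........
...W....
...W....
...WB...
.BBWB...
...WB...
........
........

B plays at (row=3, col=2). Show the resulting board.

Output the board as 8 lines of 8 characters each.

Place B at (3,2); scan 8 dirs for brackets.
Dir NW: first cell '.' (not opp) -> no flip
Dir N: first cell '.' (not opp) -> no flip
Dir NE: opp run (2,3), next='.' -> no flip
Dir W: first cell '.' (not opp) -> no flip
Dir E: opp run (3,3) capped by B -> flip
Dir SW: first cell 'B' (not opp) -> no flip
Dir S: first cell 'B' (not opp) -> no flip
Dir SE: opp run (4,3) capped by B -> flip
All flips: (3,3) (4,3)

Answer: ........
...W....
...W....
..BBB...
.BBBB...
...WB...
........
........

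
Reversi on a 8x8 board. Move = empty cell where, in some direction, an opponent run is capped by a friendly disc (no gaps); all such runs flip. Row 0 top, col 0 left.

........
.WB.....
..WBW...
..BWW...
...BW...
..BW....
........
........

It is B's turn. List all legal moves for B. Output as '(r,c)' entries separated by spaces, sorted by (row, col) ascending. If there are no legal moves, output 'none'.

Answer: (1,0) (2,1) (2,5) (3,5) (4,5) (5,4) (6,3)

Derivation:
(0,0): no bracket -> illegal
(0,1): no bracket -> illegal
(0,2): no bracket -> illegal
(1,0): flips 1 -> legal
(1,3): no bracket -> illegal
(1,4): no bracket -> illegal
(1,5): no bracket -> illegal
(2,0): no bracket -> illegal
(2,1): flips 1 -> legal
(2,5): flips 2 -> legal
(3,1): no bracket -> illegal
(3,5): flips 2 -> legal
(4,2): no bracket -> illegal
(4,5): flips 2 -> legal
(5,4): flips 1 -> legal
(5,5): no bracket -> illegal
(6,2): no bracket -> illegal
(6,3): flips 1 -> legal
(6,4): no bracket -> illegal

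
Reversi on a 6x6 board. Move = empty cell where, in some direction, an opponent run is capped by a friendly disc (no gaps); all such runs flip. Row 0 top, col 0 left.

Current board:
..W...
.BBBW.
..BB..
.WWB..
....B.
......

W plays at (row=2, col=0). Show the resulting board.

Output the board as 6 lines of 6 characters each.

Place W at (2,0); scan 8 dirs for brackets.
Dir NW: edge -> no flip
Dir N: first cell '.' (not opp) -> no flip
Dir NE: opp run (1,1) capped by W -> flip
Dir W: edge -> no flip
Dir E: first cell '.' (not opp) -> no flip
Dir SW: edge -> no flip
Dir S: first cell '.' (not opp) -> no flip
Dir SE: first cell 'W' (not opp) -> no flip
All flips: (1,1)

Answer: ..W...
.WBBW.
W.BB..
.WWB..
....B.
......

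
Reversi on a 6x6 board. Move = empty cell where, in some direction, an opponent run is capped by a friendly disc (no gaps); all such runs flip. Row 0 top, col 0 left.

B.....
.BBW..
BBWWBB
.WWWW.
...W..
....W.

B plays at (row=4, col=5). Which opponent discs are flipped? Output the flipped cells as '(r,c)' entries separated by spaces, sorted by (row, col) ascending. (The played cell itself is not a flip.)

Answer: (2,3) (3,4)

Derivation:
Dir NW: opp run (3,4) (2,3) capped by B -> flip
Dir N: first cell '.' (not opp) -> no flip
Dir NE: edge -> no flip
Dir W: first cell '.' (not opp) -> no flip
Dir E: edge -> no flip
Dir SW: opp run (5,4), next=edge -> no flip
Dir S: first cell '.' (not opp) -> no flip
Dir SE: edge -> no flip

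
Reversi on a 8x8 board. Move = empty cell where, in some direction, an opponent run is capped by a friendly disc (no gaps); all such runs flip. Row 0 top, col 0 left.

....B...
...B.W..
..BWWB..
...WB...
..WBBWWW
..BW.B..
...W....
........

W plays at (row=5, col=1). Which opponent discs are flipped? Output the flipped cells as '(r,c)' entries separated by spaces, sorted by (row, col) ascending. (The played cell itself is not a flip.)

Answer: (5,2)

Derivation:
Dir NW: first cell '.' (not opp) -> no flip
Dir N: first cell '.' (not opp) -> no flip
Dir NE: first cell 'W' (not opp) -> no flip
Dir W: first cell '.' (not opp) -> no flip
Dir E: opp run (5,2) capped by W -> flip
Dir SW: first cell '.' (not opp) -> no flip
Dir S: first cell '.' (not opp) -> no flip
Dir SE: first cell '.' (not opp) -> no flip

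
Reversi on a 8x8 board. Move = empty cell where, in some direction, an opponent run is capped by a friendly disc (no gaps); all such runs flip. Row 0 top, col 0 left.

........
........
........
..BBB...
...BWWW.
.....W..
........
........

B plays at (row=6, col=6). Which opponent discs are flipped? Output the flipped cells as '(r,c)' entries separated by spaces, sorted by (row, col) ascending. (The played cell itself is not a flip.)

Dir NW: opp run (5,5) (4,4) capped by B -> flip
Dir N: first cell '.' (not opp) -> no flip
Dir NE: first cell '.' (not opp) -> no flip
Dir W: first cell '.' (not opp) -> no flip
Dir E: first cell '.' (not opp) -> no flip
Dir SW: first cell '.' (not opp) -> no flip
Dir S: first cell '.' (not opp) -> no flip
Dir SE: first cell '.' (not opp) -> no flip

Answer: (4,4) (5,5)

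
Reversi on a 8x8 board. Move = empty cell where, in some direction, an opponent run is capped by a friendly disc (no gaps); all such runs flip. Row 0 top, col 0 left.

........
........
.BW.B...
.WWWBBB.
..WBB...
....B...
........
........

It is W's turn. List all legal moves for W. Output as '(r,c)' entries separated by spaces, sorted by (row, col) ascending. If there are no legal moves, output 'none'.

Answer: (1,0) (1,1) (1,5) (2,0) (3,7) (4,5) (5,3) (5,5) (6,5)

Derivation:
(1,0): flips 1 -> legal
(1,1): flips 1 -> legal
(1,2): no bracket -> illegal
(1,3): no bracket -> illegal
(1,4): no bracket -> illegal
(1,5): flips 1 -> legal
(2,0): flips 1 -> legal
(2,3): no bracket -> illegal
(2,5): no bracket -> illegal
(2,6): no bracket -> illegal
(2,7): no bracket -> illegal
(3,0): no bracket -> illegal
(3,7): flips 3 -> legal
(4,5): flips 2 -> legal
(4,6): no bracket -> illegal
(4,7): no bracket -> illegal
(5,2): no bracket -> illegal
(5,3): flips 1 -> legal
(5,5): flips 1 -> legal
(6,3): no bracket -> illegal
(6,4): no bracket -> illegal
(6,5): flips 2 -> legal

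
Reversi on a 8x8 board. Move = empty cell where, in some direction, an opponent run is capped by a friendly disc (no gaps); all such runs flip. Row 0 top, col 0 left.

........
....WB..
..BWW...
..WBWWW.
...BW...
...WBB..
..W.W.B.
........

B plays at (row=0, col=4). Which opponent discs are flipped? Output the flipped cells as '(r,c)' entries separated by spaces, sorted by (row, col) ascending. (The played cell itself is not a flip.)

Answer: (1,4) (2,4) (3,4) (4,4)

Derivation:
Dir NW: edge -> no flip
Dir N: edge -> no flip
Dir NE: edge -> no flip
Dir W: first cell '.' (not opp) -> no flip
Dir E: first cell '.' (not opp) -> no flip
Dir SW: first cell '.' (not opp) -> no flip
Dir S: opp run (1,4) (2,4) (3,4) (4,4) capped by B -> flip
Dir SE: first cell 'B' (not opp) -> no flip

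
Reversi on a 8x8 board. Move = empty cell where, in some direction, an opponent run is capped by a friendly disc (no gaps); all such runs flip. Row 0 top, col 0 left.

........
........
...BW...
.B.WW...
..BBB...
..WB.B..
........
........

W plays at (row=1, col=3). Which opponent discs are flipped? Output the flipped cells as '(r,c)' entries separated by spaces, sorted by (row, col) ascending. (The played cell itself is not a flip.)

Dir NW: first cell '.' (not opp) -> no flip
Dir N: first cell '.' (not opp) -> no flip
Dir NE: first cell '.' (not opp) -> no flip
Dir W: first cell '.' (not opp) -> no flip
Dir E: first cell '.' (not opp) -> no flip
Dir SW: first cell '.' (not opp) -> no flip
Dir S: opp run (2,3) capped by W -> flip
Dir SE: first cell 'W' (not opp) -> no flip

Answer: (2,3)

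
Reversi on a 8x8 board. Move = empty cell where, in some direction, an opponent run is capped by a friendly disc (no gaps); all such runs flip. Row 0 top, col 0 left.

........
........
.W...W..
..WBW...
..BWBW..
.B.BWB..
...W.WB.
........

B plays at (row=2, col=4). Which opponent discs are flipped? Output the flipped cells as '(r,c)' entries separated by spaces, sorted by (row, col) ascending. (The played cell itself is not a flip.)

Answer: (3,4)

Derivation:
Dir NW: first cell '.' (not opp) -> no flip
Dir N: first cell '.' (not opp) -> no flip
Dir NE: first cell '.' (not opp) -> no flip
Dir W: first cell '.' (not opp) -> no flip
Dir E: opp run (2,5), next='.' -> no flip
Dir SW: first cell 'B' (not opp) -> no flip
Dir S: opp run (3,4) capped by B -> flip
Dir SE: first cell '.' (not opp) -> no flip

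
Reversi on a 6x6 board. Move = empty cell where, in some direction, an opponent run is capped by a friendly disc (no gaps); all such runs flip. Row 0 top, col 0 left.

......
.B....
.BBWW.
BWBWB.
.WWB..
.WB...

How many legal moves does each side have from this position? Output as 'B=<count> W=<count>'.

-- B to move --
(1,2): flips 1 -> legal
(1,3): flips 2 -> legal
(1,4): flips 2 -> legal
(1,5): no bracket -> illegal
(2,0): no bracket -> illegal
(2,5): flips 2 -> legal
(3,5): no bracket -> illegal
(4,0): flips 3 -> legal
(4,4): flips 1 -> legal
(5,0): flips 2 -> legal
(5,3): no bracket -> illegal
B mobility = 7
-- W to move --
(0,0): flips 2 -> legal
(0,1): flips 2 -> legal
(0,2): no bracket -> illegal
(1,0): no bracket -> illegal
(1,2): flips 2 -> legal
(1,3): flips 1 -> legal
(2,0): flips 2 -> legal
(2,5): no bracket -> illegal
(3,5): flips 1 -> legal
(4,0): no bracket -> illegal
(4,4): flips 2 -> legal
(4,5): flips 1 -> legal
(5,3): flips 2 -> legal
(5,4): no bracket -> illegal
W mobility = 9

Answer: B=7 W=9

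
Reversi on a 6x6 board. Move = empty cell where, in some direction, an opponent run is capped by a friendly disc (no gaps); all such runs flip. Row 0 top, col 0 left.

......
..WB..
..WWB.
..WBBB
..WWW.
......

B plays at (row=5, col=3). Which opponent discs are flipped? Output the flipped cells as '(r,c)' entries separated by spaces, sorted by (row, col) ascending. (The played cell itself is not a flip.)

Answer: (4,3) (4,4)

Derivation:
Dir NW: opp run (4,2), next='.' -> no flip
Dir N: opp run (4,3) capped by B -> flip
Dir NE: opp run (4,4) capped by B -> flip
Dir W: first cell '.' (not opp) -> no flip
Dir E: first cell '.' (not opp) -> no flip
Dir SW: edge -> no flip
Dir S: edge -> no flip
Dir SE: edge -> no flip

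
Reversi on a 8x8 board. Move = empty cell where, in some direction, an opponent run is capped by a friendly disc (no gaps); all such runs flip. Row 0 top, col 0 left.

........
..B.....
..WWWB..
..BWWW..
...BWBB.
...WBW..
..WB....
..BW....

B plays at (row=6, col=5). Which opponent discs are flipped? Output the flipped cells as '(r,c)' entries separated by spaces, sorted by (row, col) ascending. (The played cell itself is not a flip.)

Dir NW: first cell 'B' (not opp) -> no flip
Dir N: opp run (5,5) capped by B -> flip
Dir NE: first cell '.' (not opp) -> no flip
Dir W: first cell '.' (not opp) -> no flip
Dir E: first cell '.' (not opp) -> no flip
Dir SW: first cell '.' (not opp) -> no flip
Dir S: first cell '.' (not opp) -> no flip
Dir SE: first cell '.' (not opp) -> no flip

Answer: (5,5)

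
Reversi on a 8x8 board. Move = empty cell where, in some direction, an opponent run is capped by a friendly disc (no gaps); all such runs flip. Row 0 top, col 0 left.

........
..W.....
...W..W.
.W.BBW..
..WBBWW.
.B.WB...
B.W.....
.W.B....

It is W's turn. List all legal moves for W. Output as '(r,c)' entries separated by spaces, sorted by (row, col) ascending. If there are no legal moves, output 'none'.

Answer: (2,4) (3,2) (4,0) (5,5) (6,3)

Derivation:
(2,2): no bracket -> illegal
(2,4): flips 1 -> legal
(2,5): no bracket -> illegal
(3,2): flips 2 -> legal
(4,0): flips 1 -> legal
(4,1): no bracket -> illegal
(5,0): no bracket -> illegal
(5,2): no bracket -> illegal
(5,5): flips 1 -> legal
(6,1): no bracket -> illegal
(6,3): flips 1 -> legal
(6,4): no bracket -> illegal
(6,5): no bracket -> illegal
(7,0): no bracket -> illegal
(7,2): no bracket -> illegal
(7,4): no bracket -> illegal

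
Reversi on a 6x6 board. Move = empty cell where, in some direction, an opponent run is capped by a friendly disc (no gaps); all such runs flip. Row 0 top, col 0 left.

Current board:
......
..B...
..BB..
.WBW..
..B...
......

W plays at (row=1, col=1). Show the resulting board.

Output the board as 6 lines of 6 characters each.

Place W at (1,1); scan 8 dirs for brackets.
Dir NW: first cell '.' (not opp) -> no flip
Dir N: first cell '.' (not opp) -> no flip
Dir NE: first cell '.' (not opp) -> no flip
Dir W: first cell '.' (not opp) -> no flip
Dir E: opp run (1,2), next='.' -> no flip
Dir SW: first cell '.' (not opp) -> no flip
Dir S: first cell '.' (not opp) -> no flip
Dir SE: opp run (2,2) capped by W -> flip
All flips: (2,2)

Answer: ......
.WB...
..WB..
.WBW..
..B...
......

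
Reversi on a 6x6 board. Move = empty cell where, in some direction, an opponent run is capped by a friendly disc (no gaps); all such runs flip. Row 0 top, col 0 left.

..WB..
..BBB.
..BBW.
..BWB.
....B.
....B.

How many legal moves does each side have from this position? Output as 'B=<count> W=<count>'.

Answer: B=4 W=7

Derivation:
-- B to move --
(0,1): flips 1 -> legal
(1,1): no bracket -> illegal
(1,5): no bracket -> illegal
(2,5): flips 1 -> legal
(3,5): flips 1 -> legal
(4,2): no bracket -> illegal
(4,3): flips 1 -> legal
B mobility = 4
-- W to move --
(0,1): no bracket -> illegal
(0,4): flips 2 -> legal
(0,5): no bracket -> illegal
(1,1): flips 1 -> legal
(1,5): no bracket -> illegal
(2,1): flips 2 -> legal
(2,5): no bracket -> illegal
(3,1): flips 1 -> legal
(3,5): flips 1 -> legal
(4,1): no bracket -> illegal
(4,2): flips 3 -> legal
(4,3): no bracket -> illegal
(4,5): no bracket -> illegal
(5,3): no bracket -> illegal
(5,5): flips 1 -> legal
W mobility = 7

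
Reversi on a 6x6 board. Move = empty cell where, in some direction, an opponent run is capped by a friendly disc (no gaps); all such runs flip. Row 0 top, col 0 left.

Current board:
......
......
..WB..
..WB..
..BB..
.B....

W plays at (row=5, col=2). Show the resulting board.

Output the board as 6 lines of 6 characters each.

Place W at (5,2); scan 8 dirs for brackets.
Dir NW: first cell '.' (not opp) -> no flip
Dir N: opp run (4,2) capped by W -> flip
Dir NE: opp run (4,3), next='.' -> no flip
Dir W: opp run (5,1), next='.' -> no flip
Dir E: first cell '.' (not opp) -> no flip
Dir SW: edge -> no flip
Dir S: edge -> no flip
Dir SE: edge -> no flip
All flips: (4,2)

Answer: ......
......
..WB..
..WB..
..WB..
.BW...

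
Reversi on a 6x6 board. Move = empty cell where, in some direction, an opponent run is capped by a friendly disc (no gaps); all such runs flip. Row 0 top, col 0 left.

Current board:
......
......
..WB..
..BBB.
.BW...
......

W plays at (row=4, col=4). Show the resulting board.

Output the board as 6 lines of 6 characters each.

Answer: ......
......
..WB..
..BWB.
.BW.W.
......

Derivation:
Place W at (4,4); scan 8 dirs for brackets.
Dir NW: opp run (3,3) capped by W -> flip
Dir N: opp run (3,4), next='.' -> no flip
Dir NE: first cell '.' (not opp) -> no flip
Dir W: first cell '.' (not opp) -> no flip
Dir E: first cell '.' (not opp) -> no flip
Dir SW: first cell '.' (not opp) -> no flip
Dir S: first cell '.' (not opp) -> no flip
Dir SE: first cell '.' (not opp) -> no flip
All flips: (3,3)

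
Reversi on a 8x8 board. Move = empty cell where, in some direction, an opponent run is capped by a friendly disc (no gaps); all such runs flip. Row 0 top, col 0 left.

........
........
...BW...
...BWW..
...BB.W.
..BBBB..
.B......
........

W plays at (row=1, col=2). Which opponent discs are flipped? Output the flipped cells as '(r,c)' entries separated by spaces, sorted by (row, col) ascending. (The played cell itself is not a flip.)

Answer: (2,3)

Derivation:
Dir NW: first cell '.' (not opp) -> no flip
Dir N: first cell '.' (not opp) -> no flip
Dir NE: first cell '.' (not opp) -> no flip
Dir W: first cell '.' (not opp) -> no flip
Dir E: first cell '.' (not opp) -> no flip
Dir SW: first cell '.' (not opp) -> no flip
Dir S: first cell '.' (not opp) -> no flip
Dir SE: opp run (2,3) capped by W -> flip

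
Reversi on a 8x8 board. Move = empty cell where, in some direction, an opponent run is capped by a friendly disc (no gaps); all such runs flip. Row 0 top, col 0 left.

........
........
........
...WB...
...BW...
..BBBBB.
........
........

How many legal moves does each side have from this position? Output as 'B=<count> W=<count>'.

Answer: B=5 W=7

Derivation:
-- B to move --
(2,2): flips 2 -> legal
(2,3): flips 1 -> legal
(2,4): no bracket -> illegal
(3,2): flips 1 -> legal
(3,5): flips 1 -> legal
(4,2): no bracket -> illegal
(4,5): flips 1 -> legal
B mobility = 5
-- W to move --
(2,3): no bracket -> illegal
(2,4): flips 1 -> legal
(2,5): no bracket -> illegal
(3,2): no bracket -> illegal
(3,5): flips 1 -> legal
(4,1): no bracket -> illegal
(4,2): flips 1 -> legal
(4,5): no bracket -> illegal
(4,6): no bracket -> illegal
(4,7): no bracket -> illegal
(5,1): no bracket -> illegal
(5,7): no bracket -> illegal
(6,1): no bracket -> illegal
(6,2): flips 1 -> legal
(6,3): flips 2 -> legal
(6,4): flips 1 -> legal
(6,5): no bracket -> illegal
(6,6): flips 1 -> legal
(6,7): no bracket -> illegal
W mobility = 7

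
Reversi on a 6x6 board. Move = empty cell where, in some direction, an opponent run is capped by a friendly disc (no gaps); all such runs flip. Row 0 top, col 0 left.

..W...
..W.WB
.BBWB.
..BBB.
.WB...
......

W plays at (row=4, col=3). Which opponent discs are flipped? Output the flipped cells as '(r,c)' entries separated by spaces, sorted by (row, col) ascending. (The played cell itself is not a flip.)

Dir NW: opp run (3,2) (2,1), next='.' -> no flip
Dir N: opp run (3,3) capped by W -> flip
Dir NE: opp run (3,4), next='.' -> no flip
Dir W: opp run (4,2) capped by W -> flip
Dir E: first cell '.' (not opp) -> no flip
Dir SW: first cell '.' (not opp) -> no flip
Dir S: first cell '.' (not opp) -> no flip
Dir SE: first cell '.' (not opp) -> no flip

Answer: (3,3) (4,2)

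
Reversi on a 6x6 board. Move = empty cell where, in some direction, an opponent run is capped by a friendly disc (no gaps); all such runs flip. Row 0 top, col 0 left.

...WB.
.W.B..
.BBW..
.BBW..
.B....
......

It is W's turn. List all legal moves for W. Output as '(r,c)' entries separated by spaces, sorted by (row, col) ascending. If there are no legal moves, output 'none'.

Answer: (0,5) (2,0) (3,0) (5,0) (5,1)

Derivation:
(0,2): no bracket -> illegal
(0,5): flips 1 -> legal
(1,0): no bracket -> illegal
(1,2): no bracket -> illegal
(1,4): no bracket -> illegal
(1,5): no bracket -> illegal
(2,0): flips 2 -> legal
(2,4): no bracket -> illegal
(3,0): flips 2 -> legal
(4,0): no bracket -> illegal
(4,2): no bracket -> illegal
(4,3): no bracket -> illegal
(5,0): flips 2 -> legal
(5,1): flips 3 -> legal
(5,2): no bracket -> illegal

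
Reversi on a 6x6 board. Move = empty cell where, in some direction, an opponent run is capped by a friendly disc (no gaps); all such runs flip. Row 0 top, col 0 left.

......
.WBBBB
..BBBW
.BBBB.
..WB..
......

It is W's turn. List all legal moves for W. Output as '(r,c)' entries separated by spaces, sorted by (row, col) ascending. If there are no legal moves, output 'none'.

Answer: (0,2) (0,3) (0,5) (2,0) (2,1) (4,4) (5,2)

Derivation:
(0,1): no bracket -> illegal
(0,2): flips 3 -> legal
(0,3): flips 1 -> legal
(0,4): no bracket -> illegal
(0,5): flips 1 -> legal
(2,0): flips 1 -> legal
(2,1): flips 3 -> legal
(3,0): no bracket -> illegal
(3,5): no bracket -> illegal
(4,0): no bracket -> illegal
(4,1): no bracket -> illegal
(4,4): flips 3 -> legal
(4,5): no bracket -> illegal
(5,2): flips 2 -> legal
(5,3): no bracket -> illegal
(5,4): no bracket -> illegal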